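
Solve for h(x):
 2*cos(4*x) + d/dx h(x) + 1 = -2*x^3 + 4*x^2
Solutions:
 h(x) = C1 - x^4/2 + 4*x^3/3 - x - sin(4*x)/2


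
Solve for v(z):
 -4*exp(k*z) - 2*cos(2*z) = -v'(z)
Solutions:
 v(z) = C1 + sin(2*z) + 4*exp(k*z)/k


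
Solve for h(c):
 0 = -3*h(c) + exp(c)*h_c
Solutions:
 h(c) = C1*exp(-3*exp(-c))


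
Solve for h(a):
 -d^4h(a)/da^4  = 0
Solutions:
 h(a) = C1 + C2*a + C3*a^2 + C4*a^3


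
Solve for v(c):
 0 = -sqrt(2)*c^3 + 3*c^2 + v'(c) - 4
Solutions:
 v(c) = C1 + sqrt(2)*c^4/4 - c^3 + 4*c


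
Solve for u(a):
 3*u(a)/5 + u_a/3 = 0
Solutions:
 u(a) = C1*exp(-9*a/5)


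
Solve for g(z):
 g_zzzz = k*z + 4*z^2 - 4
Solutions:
 g(z) = C1 + C2*z + C3*z^2 + C4*z^3 + k*z^5/120 + z^6/90 - z^4/6


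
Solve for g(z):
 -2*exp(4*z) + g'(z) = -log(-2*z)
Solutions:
 g(z) = C1 - z*log(-z) + z*(1 - log(2)) + exp(4*z)/2


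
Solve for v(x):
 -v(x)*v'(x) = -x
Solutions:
 v(x) = -sqrt(C1 + x^2)
 v(x) = sqrt(C1 + x^2)


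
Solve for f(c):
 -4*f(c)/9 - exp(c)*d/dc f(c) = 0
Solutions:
 f(c) = C1*exp(4*exp(-c)/9)


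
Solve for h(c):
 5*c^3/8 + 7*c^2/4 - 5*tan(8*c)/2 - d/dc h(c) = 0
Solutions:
 h(c) = C1 + 5*c^4/32 + 7*c^3/12 + 5*log(cos(8*c))/16


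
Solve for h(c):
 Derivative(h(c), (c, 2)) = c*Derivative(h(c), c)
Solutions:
 h(c) = C1 + C2*erfi(sqrt(2)*c/2)


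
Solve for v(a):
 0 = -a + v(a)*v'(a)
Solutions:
 v(a) = -sqrt(C1 + a^2)
 v(a) = sqrt(C1 + a^2)


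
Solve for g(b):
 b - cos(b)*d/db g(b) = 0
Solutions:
 g(b) = C1 + Integral(b/cos(b), b)


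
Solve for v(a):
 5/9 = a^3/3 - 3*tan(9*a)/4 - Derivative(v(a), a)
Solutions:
 v(a) = C1 + a^4/12 - 5*a/9 + log(cos(9*a))/12


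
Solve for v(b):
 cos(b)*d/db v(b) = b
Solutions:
 v(b) = C1 + Integral(b/cos(b), b)


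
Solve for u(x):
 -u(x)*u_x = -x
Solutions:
 u(x) = -sqrt(C1 + x^2)
 u(x) = sqrt(C1 + x^2)


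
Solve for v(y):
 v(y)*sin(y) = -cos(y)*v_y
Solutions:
 v(y) = C1*cos(y)


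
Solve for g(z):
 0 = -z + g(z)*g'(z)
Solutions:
 g(z) = -sqrt(C1 + z^2)
 g(z) = sqrt(C1 + z^2)


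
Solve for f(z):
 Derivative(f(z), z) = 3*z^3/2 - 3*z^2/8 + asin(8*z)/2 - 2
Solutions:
 f(z) = C1 + 3*z^4/8 - z^3/8 + z*asin(8*z)/2 - 2*z + sqrt(1 - 64*z^2)/16


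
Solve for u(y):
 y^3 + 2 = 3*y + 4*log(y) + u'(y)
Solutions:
 u(y) = C1 + y^4/4 - 3*y^2/2 - 4*y*log(y) + 6*y


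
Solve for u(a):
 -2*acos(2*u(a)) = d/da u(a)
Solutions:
 Integral(1/acos(2*_y), (_y, u(a))) = C1 - 2*a


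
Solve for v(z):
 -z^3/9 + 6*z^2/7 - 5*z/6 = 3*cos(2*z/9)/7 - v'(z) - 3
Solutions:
 v(z) = C1 + z^4/36 - 2*z^3/7 + 5*z^2/12 - 3*z + 27*sin(2*z/9)/14


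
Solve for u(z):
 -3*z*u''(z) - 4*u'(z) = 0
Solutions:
 u(z) = C1 + C2/z^(1/3)


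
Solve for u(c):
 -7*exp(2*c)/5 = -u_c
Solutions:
 u(c) = C1 + 7*exp(2*c)/10


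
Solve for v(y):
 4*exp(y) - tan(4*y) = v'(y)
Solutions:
 v(y) = C1 + 4*exp(y) + log(cos(4*y))/4


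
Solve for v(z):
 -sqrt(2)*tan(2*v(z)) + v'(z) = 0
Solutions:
 v(z) = -asin(C1*exp(2*sqrt(2)*z))/2 + pi/2
 v(z) = asin(C1*exp(2*sqrt(2)*z))/2


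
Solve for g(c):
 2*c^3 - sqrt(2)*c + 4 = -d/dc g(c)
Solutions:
 g(c) = C1 - c^4/2 + sqrt(2)*c^2/2 - 4*c


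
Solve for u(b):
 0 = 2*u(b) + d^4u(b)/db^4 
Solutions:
 u(b) = (C1*sin(2^(3/4)*b/2) + C2*cos(2^(3/4)*b/2))*exp(-2^(3/4)*b/2) + (C3*sin(2^(3/4)*b/2) + C4*cos(2^(3/4)*b/2))*exp(2^(3/4)*b/2)


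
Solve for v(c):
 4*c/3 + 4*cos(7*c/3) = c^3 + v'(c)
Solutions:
 v(c) = C1 - c^4/4 + 2*c^2/3 + 12*sin(7*c/3)/7


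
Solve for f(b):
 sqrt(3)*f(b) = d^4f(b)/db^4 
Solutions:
 f(b) = C1*exp(-3^(1/8)*b) + C2*exp(3^(1/8)*b) + C3*sin(3^(1/8)*b) + C4*cos(3^(1/8)*b)


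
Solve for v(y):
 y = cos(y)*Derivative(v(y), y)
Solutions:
 v(y) = C1 + Integral(y/cos(y), y)


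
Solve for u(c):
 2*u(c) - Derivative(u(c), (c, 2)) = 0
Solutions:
 u(c) = C1*exp(-sqrt(2)*c) + C2*exp(sqrt(2)*c)


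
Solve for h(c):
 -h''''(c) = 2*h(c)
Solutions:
 h(c) = (C1*sin(2^(3/4)*c/2) + C2*cos(2^(3/4)*c/2))*exp(-2^(3/4)*c/2) + (C3*sin(2^(3/4)*c/2) + C4*cos(2^(3/4)*c/2))*exp(2^(3/4)*c/2)


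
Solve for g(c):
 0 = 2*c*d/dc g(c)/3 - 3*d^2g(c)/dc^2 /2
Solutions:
 g(c) = C1 + C2*erfi(sqrt(2)*c/3)


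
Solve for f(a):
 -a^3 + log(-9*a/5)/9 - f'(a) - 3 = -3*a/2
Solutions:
 f(a) = C1 - a^4/4 + 3*a^2/4 + a*log(-a)/9 + a*(-28 - log(5) + 2*log(3))/9


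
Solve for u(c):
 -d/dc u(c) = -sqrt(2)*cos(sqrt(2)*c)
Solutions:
 u(c) = C1 + sin(sqrt(2)*c)


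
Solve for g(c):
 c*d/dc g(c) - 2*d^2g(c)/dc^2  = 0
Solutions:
 g(c) = C1 + C2*erfi(c/2)


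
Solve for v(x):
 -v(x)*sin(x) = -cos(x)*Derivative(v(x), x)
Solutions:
 v(x) = C1/cos(x)


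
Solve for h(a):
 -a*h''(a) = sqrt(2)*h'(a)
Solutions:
 h(a) = C1 + C2*a^(1 - sqrt(2))


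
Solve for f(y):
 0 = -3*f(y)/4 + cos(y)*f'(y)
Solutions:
 f(y) = C1*(sin(y) + 1)^(3/8)/(sin(y) - 1)^(3/8)


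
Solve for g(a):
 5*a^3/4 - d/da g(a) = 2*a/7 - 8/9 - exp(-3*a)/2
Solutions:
 g(a) = C1 + 5*a^4/16 - a^2/7 + 8*a/9 - exp(-3*a)/6


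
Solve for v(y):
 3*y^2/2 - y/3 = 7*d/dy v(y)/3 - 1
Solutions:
 v(y) = C1 + 3*y^3/14 - y^2/14 + 3*y/7


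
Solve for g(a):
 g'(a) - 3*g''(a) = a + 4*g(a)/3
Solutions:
 g(a) = -3*a/4 + (C1*sin(sqrt(15)*a/6) + C2*cos(sqrt(15)*a/6))*exp(a/6) - 9/16


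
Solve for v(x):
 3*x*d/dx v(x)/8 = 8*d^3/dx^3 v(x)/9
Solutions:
 v(x) = C1 + Integral(C2*airyai(3*x/4) + C3*airybi(3*x/4), x)


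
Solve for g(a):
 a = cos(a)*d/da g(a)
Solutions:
 g(a) = C1 + Integral(a/cos(a), a)


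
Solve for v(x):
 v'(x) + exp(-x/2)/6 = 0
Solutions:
 v(x) = C1 + exp(-x/2)/3


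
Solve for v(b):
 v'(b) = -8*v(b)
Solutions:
 v(b) = C1*exp(-8*b)


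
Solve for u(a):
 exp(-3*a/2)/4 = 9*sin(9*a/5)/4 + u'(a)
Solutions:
 u(a) = C1 + 5*cos(9*a/5)/4 - exp(-3*a/2)/6


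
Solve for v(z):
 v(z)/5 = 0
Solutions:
 v(z) = 0


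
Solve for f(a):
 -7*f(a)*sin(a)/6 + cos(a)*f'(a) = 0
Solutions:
 f(a) = C1/cos(a)^(7/6)


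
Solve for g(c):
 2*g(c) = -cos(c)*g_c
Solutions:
 g(c) = C1*(sin(c) - 1)/(sin(c) + 1)


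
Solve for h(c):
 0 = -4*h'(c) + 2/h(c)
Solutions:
 h(c) = -sqrt(C1 + c)
 h(c) = sqrt(C1 + c)


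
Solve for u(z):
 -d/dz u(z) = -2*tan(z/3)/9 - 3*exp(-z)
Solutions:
 u(z) = C1 + log(tan(z/3)^2 + 1)/3 - 3*exp(-z)


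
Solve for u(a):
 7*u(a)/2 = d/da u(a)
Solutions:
 u(a) = C1*exp(7*a/2)


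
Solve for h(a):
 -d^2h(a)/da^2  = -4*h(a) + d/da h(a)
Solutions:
 h(a) = C1*exp(a*(-1 + sqrt(17))/2) + C2*exp(-a*(1 + sqrt(17))/2)


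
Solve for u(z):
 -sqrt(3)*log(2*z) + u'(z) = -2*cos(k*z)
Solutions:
 u(z) = C1 + sqrt(3)*z*(log(z) - 1) + sqrt(3)*z*log(2) - 2*Piecewise((sin(k*z)/k, Ne(k, 0)), (z, True))


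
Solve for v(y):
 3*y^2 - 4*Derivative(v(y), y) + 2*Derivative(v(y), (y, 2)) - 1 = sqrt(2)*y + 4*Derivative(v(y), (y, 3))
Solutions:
 v(y) = C1 + y^3/4 - sqrt(2)*y^2/8 + 3*y^2/8 - 11*y/8 - sqrt(2)*y/8 + (C2*sin(sqrt(15)*y/4) + C3*cos(sqrt(15)*y/4))*exp(y/4)


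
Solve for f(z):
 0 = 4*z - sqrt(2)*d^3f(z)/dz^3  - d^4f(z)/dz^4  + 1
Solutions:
 f(z) = C1 + C2*z + C3*z^2 + C4*exp(-sqrt(2)*z) + sqrt(2)*z^4/12 + z^3*(-4 + sqrt(2))/12


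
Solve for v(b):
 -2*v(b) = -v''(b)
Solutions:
 v(b) = C1*exp(-sqrt(2)*b) + C2*exp(sqrt(2)*b)


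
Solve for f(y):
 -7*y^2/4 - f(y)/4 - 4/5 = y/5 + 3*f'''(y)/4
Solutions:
 f(y) = C3*exp(-3^(2/3)*y/3) - 7*y^2 - 4*y/5 + (C1*sin(3^(1/6)*y/2) + C2*cos(3^(1/6)*y/2))*exp(3^(2/3)*y/6) - 16/5


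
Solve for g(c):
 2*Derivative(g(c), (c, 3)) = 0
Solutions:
 g(c) = C1 + C2*c + C3*c^2


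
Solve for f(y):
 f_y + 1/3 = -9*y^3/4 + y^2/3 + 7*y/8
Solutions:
 f(y) = C1 - 9*y^4/16 + y^3/9 + 7*y^2/16 - y/3


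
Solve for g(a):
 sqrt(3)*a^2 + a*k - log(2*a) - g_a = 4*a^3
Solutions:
 g(a) = C1 - a^4 + sqrt(3)*a^3/3 + a^2*k/2 - a*log(a) - a*log(2) + a


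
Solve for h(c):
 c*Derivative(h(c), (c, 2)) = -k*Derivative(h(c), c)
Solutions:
 h(c) = C1 + c^(1 - re(k))*(C2*sin(log(c)*Abs(im(k))) + C3*cos(log(c)*im(k)))


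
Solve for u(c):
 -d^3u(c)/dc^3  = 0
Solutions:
 u(c) = C1 + C2*c + C3*c^2


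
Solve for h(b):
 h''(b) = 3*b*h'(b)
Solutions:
 h(b) = C1 + C2*erfi(sqrt(6)*b/2)


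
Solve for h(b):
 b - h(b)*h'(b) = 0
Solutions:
 h(b) = -sqrt(C1 + b^2)
 h(b) = sqrt(C1 + b^2)


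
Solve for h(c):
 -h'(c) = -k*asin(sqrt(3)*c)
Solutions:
 h(c) = C1 + k*(c*asin(sqrt(3)*c) + sqrt(3)*sqrt(1 - 3*c^2)/3)


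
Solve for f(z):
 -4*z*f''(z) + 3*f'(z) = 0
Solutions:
 f(z) = C1 + C2*z^(7/4)


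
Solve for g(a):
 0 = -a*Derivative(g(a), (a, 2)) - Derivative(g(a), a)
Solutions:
 g(a) = C1 + C2*log(a)


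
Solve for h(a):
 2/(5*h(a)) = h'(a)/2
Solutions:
 h(a) = -sqrt(C1 + 40*a)/5
 h(a) = sqrt(C1 + 40*a)/5


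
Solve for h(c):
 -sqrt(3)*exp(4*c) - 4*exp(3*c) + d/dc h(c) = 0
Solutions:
 h(c) = C1 + sqrt(3)*exp(4*c)/4 + 4*exp(3*c)/3


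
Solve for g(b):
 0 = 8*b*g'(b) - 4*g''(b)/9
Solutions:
 g(b) = C1 + C2*erfi(3*b)


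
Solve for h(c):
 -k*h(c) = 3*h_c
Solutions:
 h(c) = C1*exp(-c*k/3)


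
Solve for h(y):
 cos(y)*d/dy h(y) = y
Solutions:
 h(y) = C1 + Integral(y/cos(y), y)


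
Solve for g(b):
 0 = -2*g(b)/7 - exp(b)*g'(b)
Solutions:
 g(b) = C1*exp(2*exp(-b)/7)


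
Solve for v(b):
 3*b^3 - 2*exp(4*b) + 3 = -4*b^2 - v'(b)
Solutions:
 v(b) = C1 - 3*b^4/4 - 4*b^3/3 - 3*b + exp(4*b)/2


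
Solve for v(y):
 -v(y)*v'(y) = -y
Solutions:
 v(y) = -sqrt(C1 + y^2)
 v(y) = sqrt(C1 + y^2)


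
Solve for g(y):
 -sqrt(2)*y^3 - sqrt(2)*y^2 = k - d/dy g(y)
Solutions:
 g(y) = C1 + k*y + sqrt(2)*y^4/4 + sqrt(2)*y^3/3


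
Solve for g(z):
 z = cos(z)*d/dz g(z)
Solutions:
 g(z) = C1 + Integral(z/cos(z), z)


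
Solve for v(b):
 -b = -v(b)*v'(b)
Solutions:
 v(b) = -sqrt(C1 + b^2)
 v(b) = sqrt(C1 + b^2)


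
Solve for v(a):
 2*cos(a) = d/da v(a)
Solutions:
 v(a) = C1 + 2*sin(a)


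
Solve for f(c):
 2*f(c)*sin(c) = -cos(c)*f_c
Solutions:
 f(c) = C1*cos(c)^2


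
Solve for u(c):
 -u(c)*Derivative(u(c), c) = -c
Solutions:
 u(c) = -sqrt(C1 + c^2)
 u(c) = sqrt(C1 + c^2)


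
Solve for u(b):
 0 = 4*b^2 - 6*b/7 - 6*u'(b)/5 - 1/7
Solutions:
 u(b) = C1 + 10*b^3/9 - 5*b^2/14 - 5*b/42


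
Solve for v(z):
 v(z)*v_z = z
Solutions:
 v(z) = -sqrt(C1 + z^2)
 v(z) = sqrt(C1 + z^2)


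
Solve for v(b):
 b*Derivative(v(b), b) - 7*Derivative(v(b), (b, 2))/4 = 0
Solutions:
 v(b) = C1 + C2*erfi(sqrt(14)*b/7)


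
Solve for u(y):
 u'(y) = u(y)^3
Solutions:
 u(y) = -sqrt(2)*sqrt(-1/(C1 + y))/2
 u(y) = sqrt(2)*sqrt(-1/(C1 + y))/2


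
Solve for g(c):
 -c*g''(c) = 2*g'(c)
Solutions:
 g(c) = C1 + C2/c


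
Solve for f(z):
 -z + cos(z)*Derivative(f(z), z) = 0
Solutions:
 f(z) = C1 + Integral(z/cos(z), z)


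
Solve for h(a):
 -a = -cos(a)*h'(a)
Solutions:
 h(a) = C1 + Integral(a/cos(a), a)


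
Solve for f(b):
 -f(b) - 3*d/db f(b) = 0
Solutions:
 f(b) = C1*exp(-b/3)


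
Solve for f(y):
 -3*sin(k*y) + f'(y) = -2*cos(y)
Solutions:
 f(y) = C1 - 2*sin(y) - 3*cos(k*y)/k


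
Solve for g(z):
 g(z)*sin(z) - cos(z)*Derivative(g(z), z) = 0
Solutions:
 g(z) = C1/cos(z)


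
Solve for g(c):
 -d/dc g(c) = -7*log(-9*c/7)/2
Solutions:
 g(c) = C1 + 7*c*log(-c)/2 + c*(-7*log(7)/2 - 7/2 + 7*log(3))


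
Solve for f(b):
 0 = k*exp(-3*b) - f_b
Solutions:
 f(b) = C1 - k*exp(-3*b)/3


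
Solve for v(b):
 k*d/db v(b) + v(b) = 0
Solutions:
 v(b) = C1*exp(-b/k)


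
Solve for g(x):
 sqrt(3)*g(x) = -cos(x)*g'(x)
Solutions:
 g(x) = C1*(sin(x) - 1)^(sqrt(3)/2)/(sin(x) + 1)^(sqrt(3)/2)


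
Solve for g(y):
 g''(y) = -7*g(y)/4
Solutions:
 g(y) = C1*sin(sqrt(7)*y/2) + C2*cos(sqrt(7)*y/2)


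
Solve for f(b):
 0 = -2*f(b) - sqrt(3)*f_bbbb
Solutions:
 f(b) = (C1*sin(2^(3/4)*3^(7/8)*b/6) + C2*cos(2^(3/4)*3^(7/8)*b/6))*exp(-2^(3/4)*3^(7/8)*b/6) + (C3*sin(2^(3/4)*3^(7/8)*b/6) + C4*cos(2^(3/4)*3^(7/8)*b/6))*exp(2^(3/4)*3^(7/8)*b/6)


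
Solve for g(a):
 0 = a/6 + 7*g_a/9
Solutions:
 g(a) = C1 - 3*a^2/28


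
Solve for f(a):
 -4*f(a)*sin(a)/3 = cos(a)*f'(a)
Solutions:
 f(a) = C1*cos(a)^(4/3)


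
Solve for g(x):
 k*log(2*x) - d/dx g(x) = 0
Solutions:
 g(x) = C1 + k*x*log(x) - k*x + k*x*log(2)


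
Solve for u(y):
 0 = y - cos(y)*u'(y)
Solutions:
 u(y) = C1 + Integral(y/cos(y), y)


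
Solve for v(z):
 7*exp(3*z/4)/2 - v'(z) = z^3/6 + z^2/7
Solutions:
 v(z) = C1 - z^4/24 - z^3/21 + 14*exp(3*z/4)/3


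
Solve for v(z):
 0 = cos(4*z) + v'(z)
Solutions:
 v(z) = C1 - sin(4*z)/4


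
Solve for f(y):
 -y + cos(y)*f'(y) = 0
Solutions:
 f(y) = C1 + Integral(y/cos(y), y)


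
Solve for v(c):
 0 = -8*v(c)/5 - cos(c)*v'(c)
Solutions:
 v(c) = C1*(sin(c) - 1)^(4/5)/(sin(c) + 1)^(4/5)


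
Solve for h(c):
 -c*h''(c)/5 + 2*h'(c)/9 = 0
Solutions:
 h(c) = C1 + C2*c^(19/9)


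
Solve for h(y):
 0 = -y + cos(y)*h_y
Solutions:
 h(y) = C1 + Integral(y/cos(y), y)


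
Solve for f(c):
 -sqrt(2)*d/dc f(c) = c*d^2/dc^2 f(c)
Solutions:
 f(c) = C1 + C2*c^(1 - sqrt(2))


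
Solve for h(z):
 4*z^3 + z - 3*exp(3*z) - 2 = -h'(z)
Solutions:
 h(z) = C1 - z^4 - z^2/2 + 2*z + exp(3*z)


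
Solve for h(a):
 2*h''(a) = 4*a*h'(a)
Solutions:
 h(a) = C1 + C2*erfi(a)


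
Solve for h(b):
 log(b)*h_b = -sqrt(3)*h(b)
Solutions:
 h(b) = C1*exp(-sqrt(3)*li(b))


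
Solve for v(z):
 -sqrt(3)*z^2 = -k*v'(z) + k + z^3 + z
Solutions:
 v(z) = C1 + z + z^4/(4*k) + sqrt(3)*z^3/(3*k) + z^2/(2*k)


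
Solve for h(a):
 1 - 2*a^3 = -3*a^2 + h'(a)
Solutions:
 h(a) = C1 - a^4/2 + a^3 + a


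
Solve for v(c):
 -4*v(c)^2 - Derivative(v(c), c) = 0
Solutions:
 v(c) = 1/(C1 + 4*c)


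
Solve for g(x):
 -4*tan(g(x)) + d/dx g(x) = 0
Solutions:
 g(x) = pi - asin(C1*exp(4*x))
 g(x) = asin(C1*exp(4*x))


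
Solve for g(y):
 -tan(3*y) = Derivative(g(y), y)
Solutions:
 g(y) = C1 + log(cos(3*y))/3


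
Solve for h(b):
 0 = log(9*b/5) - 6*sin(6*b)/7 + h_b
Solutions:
 h(b) = C1 - b*log(b) - 2*b*log(3) + b + b*log(5) - cos(6*b)/7


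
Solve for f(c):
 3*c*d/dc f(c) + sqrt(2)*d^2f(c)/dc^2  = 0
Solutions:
 f(c) = C1 + C2*erf(2^(1/4)*sqrt(3)*c/2)


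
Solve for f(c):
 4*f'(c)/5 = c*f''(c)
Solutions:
 f(c) = C1 + C2*c^(9/5)


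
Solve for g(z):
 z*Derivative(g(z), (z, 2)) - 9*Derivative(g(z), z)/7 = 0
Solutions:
 g(z) = C1 + C2*z^(16/7)


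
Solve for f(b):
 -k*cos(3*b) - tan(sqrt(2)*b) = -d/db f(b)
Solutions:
 f(b) = C1 + k*sin(3*b)/3 - sqrt(2)*log(cos(sqrt(2)*b))/2


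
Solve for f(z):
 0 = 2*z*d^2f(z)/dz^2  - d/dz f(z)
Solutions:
 f(z) = C1 + C2*z^(3/2)


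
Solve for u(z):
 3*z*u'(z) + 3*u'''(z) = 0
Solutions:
 u(z) = C1 + Integral(C2*airyai(-z) + C3*airybi(-z), z)


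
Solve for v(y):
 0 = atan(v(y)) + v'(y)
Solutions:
 Integral(1/atan(_y), (_y, v(y))) = C1 - y


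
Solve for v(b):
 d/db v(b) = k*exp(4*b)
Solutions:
 v(b) = C1 + k*exp(4*b)/4


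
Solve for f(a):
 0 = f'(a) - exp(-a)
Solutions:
 f(a) = C1 - exp(-a)


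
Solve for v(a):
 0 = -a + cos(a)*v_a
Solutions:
 v(a) = C1 + Integral(a/cos(a), a)


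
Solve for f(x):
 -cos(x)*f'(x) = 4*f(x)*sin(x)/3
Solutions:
 f(x) = C1*cos(x)^(4/3)


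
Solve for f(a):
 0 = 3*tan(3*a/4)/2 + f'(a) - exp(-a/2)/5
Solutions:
 f(a) = C1 - log(tan(3*a/4)^2 + 1) - 2*exp(-a/2)/5


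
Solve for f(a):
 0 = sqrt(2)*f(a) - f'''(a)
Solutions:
 f(a) = C3*exp(2^(1/6)*a) + (C1*sin(2^(1/6)*sqrt(3)*a/2) + C2*cos(2^(1/6)*sqrt(3)*a/2))*exp(-2^(1/6)*a/2)


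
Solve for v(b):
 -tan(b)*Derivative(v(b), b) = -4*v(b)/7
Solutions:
 v(b) = C1*sin(b)^(4/7)


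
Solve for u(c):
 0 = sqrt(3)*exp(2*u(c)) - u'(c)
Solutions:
 u(c) = log(-sqrt(-1/(C1 + sqrt(3)*c))) - log(2)/2
 u(c) = log(-1/(C1 + sqrt(3)*c))/2 - log(2)/2


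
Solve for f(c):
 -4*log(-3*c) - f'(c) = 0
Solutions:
 f(c) = C1 - 4*c*log(-c) + 4*c*(1 - log(3))


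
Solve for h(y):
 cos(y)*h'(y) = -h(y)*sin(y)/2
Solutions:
 h(y) = C1*sqrt(cos(y))


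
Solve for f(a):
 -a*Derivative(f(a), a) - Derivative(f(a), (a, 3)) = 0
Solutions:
 f(a) = C1 + Integral(C2*airyai(-a) + C3*airybi(-a), a)


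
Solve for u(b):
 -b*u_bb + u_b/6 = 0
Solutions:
 u(b) = C1 + C2*b^(7/6)


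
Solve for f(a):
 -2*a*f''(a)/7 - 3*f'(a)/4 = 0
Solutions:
 f(a) = C1 + C2/a^(13/8)


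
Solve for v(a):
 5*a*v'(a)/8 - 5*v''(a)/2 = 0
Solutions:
 v(a) = C1 + C2*erfi(sqrt(2)*a/4)


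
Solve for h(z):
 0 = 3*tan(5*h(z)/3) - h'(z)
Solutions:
 h(z) = -3*asin(C1*exp(5*z))/5 + 3*pi/5
 h(z) = 3*asin(C1*exp(5*z))/5


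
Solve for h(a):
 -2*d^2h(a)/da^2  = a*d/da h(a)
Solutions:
 h(a) = C1 + C2*erf(a/2)


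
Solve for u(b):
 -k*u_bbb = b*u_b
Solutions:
 u(b) = C1 + Integral(C2*airyai(b*(-1/k)^(1/3)) + C3*airybi(b*(-1/k)^(1/3)), b)


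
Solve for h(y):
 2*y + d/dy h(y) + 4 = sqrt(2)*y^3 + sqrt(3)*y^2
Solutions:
 h(y) = C1 + sqrt(2)*y^4/4 + sqrt(3)*y^3/3 - y^2 - 4*y


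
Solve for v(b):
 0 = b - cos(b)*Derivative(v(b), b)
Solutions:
 v(b) = C1 + Integral(b/cos(b), b)


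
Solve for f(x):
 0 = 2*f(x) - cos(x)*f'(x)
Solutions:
 f(x) = C1*(sin(x) + 1)/(sin(x) - 1)


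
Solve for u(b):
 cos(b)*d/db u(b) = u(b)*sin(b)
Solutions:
 u(b) = C1/cos(b)


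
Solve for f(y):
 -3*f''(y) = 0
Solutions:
 f(y) = C1 + C2*y


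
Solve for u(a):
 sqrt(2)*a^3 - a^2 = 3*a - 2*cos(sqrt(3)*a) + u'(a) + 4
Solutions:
 u(a) = C1 + sqrt(2)*a^4/4 - a^3/3 - 3*a^2/2 - 4*a + 2*sqrt(3)*sin(sqrt(3)*a)/3


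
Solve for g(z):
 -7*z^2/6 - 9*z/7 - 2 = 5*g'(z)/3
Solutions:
 g(z) = C1 - 7*z^3/30 - 27*z^2/70 - 6*z/5


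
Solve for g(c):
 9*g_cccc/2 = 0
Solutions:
 g(c) = C1 + C2*c + C3*c^2 + C4*c^3


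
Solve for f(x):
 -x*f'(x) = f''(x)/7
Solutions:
 f(x) = C1 + C2*erf(sqrt(14)*x/2)


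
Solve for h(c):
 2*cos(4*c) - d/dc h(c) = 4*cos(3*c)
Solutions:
 h(c) = C1 - 4*sin(3*c)/3 + sin(4*c)/2


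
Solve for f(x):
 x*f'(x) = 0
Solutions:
 f(x) = C1


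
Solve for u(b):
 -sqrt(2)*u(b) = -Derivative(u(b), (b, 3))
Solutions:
 u(b) = C3*exp(2^(1/6)*b) + (C1*sin(2^(1/6)*sqrt(3)*b/2) + C2*cos(2^(1/6)*sqrt(3)*b/2))*exp(-2^(1/6)*b/2)


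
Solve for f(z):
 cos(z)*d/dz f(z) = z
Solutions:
 f(z) = C1 + Integral(z/cos(z), z)


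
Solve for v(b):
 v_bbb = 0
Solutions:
 v(b) = C1 + C2*b + C3*b^2


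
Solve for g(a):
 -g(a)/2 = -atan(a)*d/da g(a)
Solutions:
 g(a) = C1*exp(Integral(1/atan(a), a)/2)


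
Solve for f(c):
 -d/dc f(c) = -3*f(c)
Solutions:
 f(c) = C1*exp(3*c)


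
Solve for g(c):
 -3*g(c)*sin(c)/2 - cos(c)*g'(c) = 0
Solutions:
 g(c) = C1*cos(c)^(3/2)


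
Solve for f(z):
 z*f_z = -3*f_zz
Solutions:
 f(z) = C1 + C2*erf(sqrt(6)*z/6)


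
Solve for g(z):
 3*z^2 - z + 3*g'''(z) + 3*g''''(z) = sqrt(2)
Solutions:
 g(z) = C1 + C2*z + C3*z^2 + C4*exp(-z) - z^5/60 + 7*z^4/72 + z^3*(-7 + sqrt(2))/18


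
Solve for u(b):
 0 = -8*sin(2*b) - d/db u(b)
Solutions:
 u(b) = C1 + 4*cos(2*b)


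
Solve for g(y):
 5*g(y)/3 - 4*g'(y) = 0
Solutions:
 g(y) = C1*exp(5*y/12)


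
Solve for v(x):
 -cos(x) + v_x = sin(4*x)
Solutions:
 v(x) = C1 + sin(x) - cos(4*x)/4


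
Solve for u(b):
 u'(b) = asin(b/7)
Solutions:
 u(b) = C1 + b*asin(b/7) + sqrt(49 - b^2)


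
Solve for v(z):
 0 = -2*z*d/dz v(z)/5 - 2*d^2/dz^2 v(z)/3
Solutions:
 v(z) = C1 + C2*erf(sqrt(30)*z/10)


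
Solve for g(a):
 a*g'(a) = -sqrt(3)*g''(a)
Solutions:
 g(a) = C1 + C2*erf(sqrt(2)*3^(3/4)*a/6)


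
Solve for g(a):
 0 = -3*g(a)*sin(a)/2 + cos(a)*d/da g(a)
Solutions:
 g(a) = C1/cos(a)^(3/2)


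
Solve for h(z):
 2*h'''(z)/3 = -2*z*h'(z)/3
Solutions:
 h(z) = C1 + Integral(C2*airyai(-z) + C3*airybi(-z), z)


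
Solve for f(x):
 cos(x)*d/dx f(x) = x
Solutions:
 f(x) = C1 + Integral(x/cos(x), x)


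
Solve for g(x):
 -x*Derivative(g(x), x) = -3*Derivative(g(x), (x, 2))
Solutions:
 g(x) = C1 + C2*erfi(sqrt(6)*x/6)


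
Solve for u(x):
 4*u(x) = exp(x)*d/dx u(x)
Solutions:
 u(x) = C1*exp(-4*exp(-x))


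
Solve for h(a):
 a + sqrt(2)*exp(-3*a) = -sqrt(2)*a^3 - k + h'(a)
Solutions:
 h(a) = C1 + sqrt(2)*a^4/4 + a^2/2 + a*k - sqrt(2)*exp(-3*a)/3


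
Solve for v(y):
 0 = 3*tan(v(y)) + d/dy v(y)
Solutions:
 v(y) = pi - asin(C1*exp(-3*y))
 v(y) = asin(C1*exp(-3*y))


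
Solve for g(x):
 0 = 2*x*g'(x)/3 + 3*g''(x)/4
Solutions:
 g(x) = C1 + C2*erf(2*x/3)


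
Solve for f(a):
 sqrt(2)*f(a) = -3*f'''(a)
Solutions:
 f(a) = C3*exp(-2^(1/6)*3^(2/3)*a/3) + (C1*sin(6^(1/6)*a/2) + C2*cos(6^(1/6)*a/2))*exp(2^(1/6)*3^(2/3)*a/6)


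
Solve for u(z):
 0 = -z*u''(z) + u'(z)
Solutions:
 u(z) = C1 + C2*z^2


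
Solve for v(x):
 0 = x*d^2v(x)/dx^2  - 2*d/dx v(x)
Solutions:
 v(x) = C1 + C2*x^3


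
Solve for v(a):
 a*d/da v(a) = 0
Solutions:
 v(a) = C1


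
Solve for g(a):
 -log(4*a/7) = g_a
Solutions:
 g(a) = C1 - a*log(a) + a*log(7/4) + a


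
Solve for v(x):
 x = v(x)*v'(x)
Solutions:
 v(x) = -sqrt(C1 + x^2)
 v(x) = sqrt(C1 + x^2)


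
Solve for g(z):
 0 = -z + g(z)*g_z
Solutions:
 g(z) = -sqrt(C1 + z^2)
 g(z) = sqrt(C1 + z^2)


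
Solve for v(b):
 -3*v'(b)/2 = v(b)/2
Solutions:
 v(b) = C1*exp(-b/3)


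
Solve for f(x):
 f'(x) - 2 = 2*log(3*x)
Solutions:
 f(x) = C1 + 2*x*log(x) + x*log(9)


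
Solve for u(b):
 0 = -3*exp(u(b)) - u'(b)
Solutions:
 u(b) = log(1/(C1 + 3*b))


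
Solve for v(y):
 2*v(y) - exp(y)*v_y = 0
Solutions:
 v(y) = C1*exp(-2*exp(-y))


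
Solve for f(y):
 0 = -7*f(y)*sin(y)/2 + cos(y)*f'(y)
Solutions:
 f(y) = C1/cos(y)^(7/2)


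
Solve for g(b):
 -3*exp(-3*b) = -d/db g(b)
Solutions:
 g(b) = C1 - exp(-3*b)


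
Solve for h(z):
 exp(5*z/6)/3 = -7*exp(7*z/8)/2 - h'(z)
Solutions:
 h(z) = C1 - 4*exp(7*z/8) - 2*exp(5*z/6)/5


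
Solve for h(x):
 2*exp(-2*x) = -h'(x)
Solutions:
 h(x) = C1 + exp(-2*x)


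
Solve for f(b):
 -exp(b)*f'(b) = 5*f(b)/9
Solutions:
 f(b) = C1*exp(5*exp(-b)/9)


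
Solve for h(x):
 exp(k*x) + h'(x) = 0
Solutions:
 h(x) = C1 - exp(k*x)/k


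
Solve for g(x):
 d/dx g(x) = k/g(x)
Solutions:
 g(x) = -sqrt(C1 + 2*k*x)
 g(x) = sqrt(C1 + 2*k*x)


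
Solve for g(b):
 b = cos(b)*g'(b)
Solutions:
 g(b) = C1 + Integral(b/cos(b), b)


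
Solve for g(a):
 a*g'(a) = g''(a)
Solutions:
 g(a) = C1 + C2*erfi(sqrt(2)*a/2)


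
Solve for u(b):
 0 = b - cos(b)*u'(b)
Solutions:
 u(b) = C1 + Integral(b/cos(b), b)


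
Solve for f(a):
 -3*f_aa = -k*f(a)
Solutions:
 f(a) = C1*exp(-sqrt(3)*a*sqrt(k)/3) + C2*exp(sqrt(3)*a*sqrt(k)/3)


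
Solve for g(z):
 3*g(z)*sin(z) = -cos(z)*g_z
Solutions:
 g(z) = C1*cos(z)^3


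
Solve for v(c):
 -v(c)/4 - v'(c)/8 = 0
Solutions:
 v(c) = C1*exp(-2*c)


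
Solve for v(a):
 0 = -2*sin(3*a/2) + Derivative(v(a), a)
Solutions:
 v(a) = C1 - 4*cos(3*a/2)/3


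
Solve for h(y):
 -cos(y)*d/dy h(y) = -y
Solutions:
 h(y) = C1 + Integral(y/cos(y), y)


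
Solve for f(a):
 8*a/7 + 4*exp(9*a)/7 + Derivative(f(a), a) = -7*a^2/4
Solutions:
 f(a) = C1 - 7*a^3/12 - 4*a^2/7 - 4*exp(9*a)/63


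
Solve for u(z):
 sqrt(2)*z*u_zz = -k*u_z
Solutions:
 u(z) = C1 + z^(-sqrt(2)*re(k)/2 + 1)*(C2*sin(sqrt(2)*log(z)*Abs(im(k))/2) + C3*cos(sqrt(2)*log(z)*im(k)/2))


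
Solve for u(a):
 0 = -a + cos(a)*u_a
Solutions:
 u(a) = C1 + Integral(a/cos(a), a)


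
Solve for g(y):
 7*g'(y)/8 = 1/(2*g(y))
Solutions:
 g(y) = -sqrt(C1 + 56*y)/7
 g(y) = sqrt(C1 + 56*y)/7


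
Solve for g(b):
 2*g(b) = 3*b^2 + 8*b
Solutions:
 g(b) = b*(3*b + 8)/2


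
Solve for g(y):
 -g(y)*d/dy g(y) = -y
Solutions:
 g(y) = -sqrt(C1 + y^2)
 g(y) = sqrt(C1 + y^2)


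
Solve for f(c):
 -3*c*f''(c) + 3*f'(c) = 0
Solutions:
 f(c) = C1 + C2*c^2


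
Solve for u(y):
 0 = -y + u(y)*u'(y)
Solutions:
 u(y) = -sqrt(C1 + y^2)
 u(y) = sqrt(C1 + y^2)


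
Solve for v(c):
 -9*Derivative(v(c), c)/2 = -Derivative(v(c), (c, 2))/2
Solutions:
 v(c) = C1 + C2*exp(9*c)


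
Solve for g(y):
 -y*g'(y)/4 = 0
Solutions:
 g(y) = C1


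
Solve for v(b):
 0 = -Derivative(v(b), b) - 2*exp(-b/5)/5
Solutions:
 v(b) = C1 + 2*exp(-b/5)


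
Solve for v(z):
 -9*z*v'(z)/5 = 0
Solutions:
 v(z) = C1


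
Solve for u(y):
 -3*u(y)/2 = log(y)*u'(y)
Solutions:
 u(y) = C1*exp(-3*li(y)/2)


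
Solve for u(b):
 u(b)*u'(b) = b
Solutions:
 u(b) = -sqrt(C1 + b^2)
 u(b) = sqrt(C1 + b^2)


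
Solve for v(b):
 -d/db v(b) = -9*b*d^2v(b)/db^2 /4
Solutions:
 v(b) = C1 + C2*b^(13/9)


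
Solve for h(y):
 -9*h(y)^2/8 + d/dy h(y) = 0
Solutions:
 h(y) = -8/(C1 + 9*y)


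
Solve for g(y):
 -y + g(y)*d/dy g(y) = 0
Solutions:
 g(y) = -sqrt(C1 + y^2)
 g(y) = sqrt(C1 + y^2)


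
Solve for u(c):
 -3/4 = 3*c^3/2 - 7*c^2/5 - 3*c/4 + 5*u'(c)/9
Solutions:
 u(c) = C1 - 27*c^4/40 + 21*c^3/25 + 27*c^2/40 - 27*c/20


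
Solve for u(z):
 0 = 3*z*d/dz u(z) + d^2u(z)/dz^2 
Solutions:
 u(z) = C1 + C2*erf(sqrt(6)*z/2)


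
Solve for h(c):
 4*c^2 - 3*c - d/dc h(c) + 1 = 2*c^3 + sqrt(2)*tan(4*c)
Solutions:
 h(c) = C1 - c^4/2 + 4*c^3/3 - 3*c^2/2 + c + sqrt(2)*log(cos(4*c))/4


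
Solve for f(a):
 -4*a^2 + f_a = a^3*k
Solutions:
 f(a) = C1 + a^4*k/4 + 4*a^3/3


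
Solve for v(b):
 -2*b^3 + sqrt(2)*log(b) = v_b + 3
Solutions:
 v(b) = C1 - b^4/2 + sqrt(2)*b*log(b) - 3*b - sqrt(2)*b


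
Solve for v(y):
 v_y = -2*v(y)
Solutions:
 v(y) = C1*exp(-2*y)


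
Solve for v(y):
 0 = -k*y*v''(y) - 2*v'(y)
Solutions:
 v(y) = C1 + y^(((re(k) - 2)*re(k) + im(k)^2)/(re(k)^2 + im(k)^2))*(C2*sin(2*log(y)*Abs(im(k))/(re(k)^2 + im(k)^2)) + C3*cos(2*log(y)*im(k)/(re(k)^2 + im(k)^2)))


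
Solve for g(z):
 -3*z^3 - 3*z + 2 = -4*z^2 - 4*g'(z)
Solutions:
 g(z) = C1 + 3*z^4/16 - z^3/3 + 3*z^2/8 - z/2


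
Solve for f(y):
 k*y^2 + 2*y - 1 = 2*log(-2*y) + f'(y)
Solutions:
 f(y) = C1 + k*y^3/3 + y^2 - 2*y*log(-y) + y*(1 - 2*log(2))


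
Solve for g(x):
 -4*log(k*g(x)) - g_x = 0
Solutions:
 li(k*g(x))/k = C1 - 4*x


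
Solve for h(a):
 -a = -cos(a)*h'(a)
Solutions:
 h(a) = C1 + Integral(a/cos(a), a)


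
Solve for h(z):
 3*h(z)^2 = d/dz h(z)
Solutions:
 h(z) = -1/(C1 + 3*z)


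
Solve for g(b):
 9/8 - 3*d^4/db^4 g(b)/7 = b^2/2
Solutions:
 g(b) = C1 + C2*b + C3*b^2 + C4*b^3 - 7*b^6/2160 + 7*b^4/64


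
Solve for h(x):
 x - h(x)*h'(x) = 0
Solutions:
 h(x) = -sqrt(C1 + x^2)
 h(x) = sqrt(C1 + x^2)


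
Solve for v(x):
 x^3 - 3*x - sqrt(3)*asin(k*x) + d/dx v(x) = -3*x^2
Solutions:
 v(x) = C1 - x^4/4 - x^3 + 3*x^2/2 + sqrt(3)*Piecewise((x*asin(k*x) + sqrt(-k^2*x^2 + 1)/k, Ne(k, 0)), (0, True))


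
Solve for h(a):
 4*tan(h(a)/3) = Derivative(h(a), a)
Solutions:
 h(a) = -3*asin(C1*exp(4*a/3)) + 3*pi
 h(a) = 3*asin(C1*exp(4*a/3))


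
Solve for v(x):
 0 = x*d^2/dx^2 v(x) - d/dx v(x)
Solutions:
 v(x) = C1 + C2*x^2


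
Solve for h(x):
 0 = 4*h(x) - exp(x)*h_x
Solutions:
 h(x) = C1*exp(-4*exp(-x))


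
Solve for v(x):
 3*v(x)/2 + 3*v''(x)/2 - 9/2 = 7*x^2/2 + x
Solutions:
 v(x) = C1*sin(x) + C2*cos(x) + 7*x^2/3 + 2*x/3 - 5/3


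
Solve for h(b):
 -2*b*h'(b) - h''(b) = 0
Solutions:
 h(b) = C1 + C2*erf(b)


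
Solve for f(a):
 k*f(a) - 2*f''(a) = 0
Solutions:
 f(a) = C1*exp(-sqrt(2)*a*sqrt(k)/2) + C2*exp(sqrt(2)*a*sqrt(k)/2)


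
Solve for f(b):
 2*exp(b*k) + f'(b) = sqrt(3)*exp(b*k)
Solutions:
 f(b) = C1 - 2*exp(b*k)/k + sqrt(3)*exp(b*k)/k


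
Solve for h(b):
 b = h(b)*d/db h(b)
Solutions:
 h(b) = -sqrt(C1 + b^2)
 h(b) = sqrt(C1 + b^2)


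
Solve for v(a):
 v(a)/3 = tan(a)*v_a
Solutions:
 v(a) = C1*sin(a)^(1/3)


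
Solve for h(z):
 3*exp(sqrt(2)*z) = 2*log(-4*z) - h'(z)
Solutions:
 h(z) = C1 + 2*z*log(-z) + 2*z*(-1 + 2*log(2)) - 3*sqrt(2)*exp(sqrt(2)*z)/2


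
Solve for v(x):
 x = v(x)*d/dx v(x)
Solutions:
 v(x) = -sqrt(C1 + x^2)
 v(x) = sqrt(C1 + x^2)


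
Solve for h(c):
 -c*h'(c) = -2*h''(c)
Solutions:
 h(c) = C1 + C2*erfi(c/2)


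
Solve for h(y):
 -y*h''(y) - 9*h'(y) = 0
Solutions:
 h(y) = C1 + C2/y^8


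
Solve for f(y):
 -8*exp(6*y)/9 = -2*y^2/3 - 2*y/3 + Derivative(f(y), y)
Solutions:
 f(y) = C1 + 2*y^3/9 + y^2/3 - 4*exp(6*y)/27


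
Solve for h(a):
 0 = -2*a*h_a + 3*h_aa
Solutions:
 h(a) = C1 + C2*erfi(sqrt(3)*a/3)


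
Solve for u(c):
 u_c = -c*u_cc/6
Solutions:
 u(c) = C1 + C2/c^5


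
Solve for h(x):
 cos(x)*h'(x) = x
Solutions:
 h(x) = C1 + Integral(x/cos(x), x)


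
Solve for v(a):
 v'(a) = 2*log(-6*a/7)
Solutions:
 v(a) = C1 + 2*a*log(-a) + 2*a*(-log(7) - 1 + log(6))


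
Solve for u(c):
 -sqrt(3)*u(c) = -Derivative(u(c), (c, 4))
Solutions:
 u(c) = C1*exp(-3^(1/8)*c) + C2*exp(3^(1/8)*c) + C3*sin(3^(1/8)*c) + C4*cos(3^(1/8)*c)


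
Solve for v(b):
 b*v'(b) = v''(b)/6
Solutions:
 v(b) = C1 + C2*erfi(sqrt(3)*b)


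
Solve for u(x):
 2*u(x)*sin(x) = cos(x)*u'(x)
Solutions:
 u(x) = C1/cos(x)^2


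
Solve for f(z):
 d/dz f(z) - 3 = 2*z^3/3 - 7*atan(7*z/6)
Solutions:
 f(z) = C1 + z^4/6 - 7*z*atan(7*z/6) + 3*z + 3*log(49*z^2 + 36)


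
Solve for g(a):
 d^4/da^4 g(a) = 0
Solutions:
 g(a) = C1 + C2*a + C3*a^2 + C4*a^3


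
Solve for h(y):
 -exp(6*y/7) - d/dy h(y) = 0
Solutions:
 h(y) = C1 - 7*exp(6*y/7)/6


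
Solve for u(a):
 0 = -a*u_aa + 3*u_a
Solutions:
 u(a) = C1 + C2*a^4


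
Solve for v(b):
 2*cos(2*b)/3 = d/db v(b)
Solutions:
 v(b) = C1 + sin(2*b)/3


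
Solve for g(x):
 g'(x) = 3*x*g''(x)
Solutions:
 g(x) = C1 + C2*x^(4/3)


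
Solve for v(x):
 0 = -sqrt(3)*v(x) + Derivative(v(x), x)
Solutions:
 v(x) = C1*exp(sqrt(3)*x)


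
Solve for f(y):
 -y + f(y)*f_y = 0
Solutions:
 f(y) = -sqrt(C1 + y^2)
 f(y) = sqrt(C1 + y^2)


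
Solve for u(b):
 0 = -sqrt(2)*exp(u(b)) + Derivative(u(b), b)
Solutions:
 u(b) = log(-1/(C1 + sqrt(2)*b))


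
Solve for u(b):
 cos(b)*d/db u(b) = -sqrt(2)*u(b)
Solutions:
 u(b) = C1*(sin(b) - 1)^(sqrt(2)/2)/(sin(b) + 1)^(sqrt(2)/2)


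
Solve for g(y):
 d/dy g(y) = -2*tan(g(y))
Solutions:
 g(y) = pi - asin(C1*exp(-2*y))
 g(y) = asin(C1*exp(-2*y))


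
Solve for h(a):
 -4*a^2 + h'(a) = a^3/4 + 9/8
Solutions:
 h(a) = C1 + a^4/16 + 4*a^3/3 + 9*a/8


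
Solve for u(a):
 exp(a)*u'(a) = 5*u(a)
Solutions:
 u(a) = C1*exp(-5*exp(-a))


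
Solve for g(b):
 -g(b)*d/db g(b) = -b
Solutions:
 g(b) = -sqrt(C1 + b^2)
 g(b) = sqrt(C1 + b^2)


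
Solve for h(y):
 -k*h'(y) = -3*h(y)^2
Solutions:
 h(y) = -k/(C1*k + 3*y)


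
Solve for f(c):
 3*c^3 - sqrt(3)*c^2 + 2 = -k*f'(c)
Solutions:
 f(c) = C1 - 3*c^4/(4*k) + sqrt(3)*c^3/(3*k) - 2*c/k


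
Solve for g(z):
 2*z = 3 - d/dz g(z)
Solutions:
 g(z) = C1 - z^2 + 3*z


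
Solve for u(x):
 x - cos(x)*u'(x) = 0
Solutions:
 u(x) = C1 + Integral(x/cos(x), x)


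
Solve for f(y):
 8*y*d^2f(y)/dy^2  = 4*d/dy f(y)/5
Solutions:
 f(y) = C1 + C2*y^(11/10)


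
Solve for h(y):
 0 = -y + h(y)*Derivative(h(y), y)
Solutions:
 h(y) = -sqrt(C1 + y^2)
 h(y) = sqrt(C1 + y^2)


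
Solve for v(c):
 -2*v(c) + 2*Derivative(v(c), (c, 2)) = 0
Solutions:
 v(c) = C1*exp(-c) + C2*exp(c)


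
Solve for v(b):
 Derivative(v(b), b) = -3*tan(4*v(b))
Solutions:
 v(b) = -asin(C1*exp(-12*b))/4 + pi/4
 v(b) = asin(C1*exp(-12*b))/4


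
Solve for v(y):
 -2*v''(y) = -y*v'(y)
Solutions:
 v(y) = C1 + C2*erfi(y/2)


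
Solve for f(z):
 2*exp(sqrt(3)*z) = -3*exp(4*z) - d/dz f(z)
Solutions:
 f(z) = C1 - 3*exp(4*z)/4 - 2*sqrt(3)*exp(sqrt(3)*z)/3


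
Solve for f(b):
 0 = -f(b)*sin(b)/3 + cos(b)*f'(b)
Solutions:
 f(b) = C1/cos(b)^(1/3)


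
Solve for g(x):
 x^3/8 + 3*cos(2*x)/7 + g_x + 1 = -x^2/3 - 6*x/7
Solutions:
 g(x) = C1 - x^4/32 - x^3/9 - 3*x^2/7 - x - 3*sin(x)*cos(x)/7


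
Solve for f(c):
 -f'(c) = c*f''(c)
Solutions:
 f(c) = C1 + C2*log(c)


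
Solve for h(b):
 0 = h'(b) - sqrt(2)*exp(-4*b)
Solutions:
 h(b) = C1 - sqrt(2)*exp(-4*b)/4


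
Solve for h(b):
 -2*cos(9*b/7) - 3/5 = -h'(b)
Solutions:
 h(b) = C1 + 3*b/5 + 14*sin(9*b/7)/9


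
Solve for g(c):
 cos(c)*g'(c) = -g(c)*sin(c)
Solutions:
 g(c) = C1*cos(c)


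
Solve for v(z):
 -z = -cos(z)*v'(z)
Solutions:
 v(z) = C1 + Integral(z/cos(z), z)


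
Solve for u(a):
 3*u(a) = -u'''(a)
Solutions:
 u(a) = C3*exp(-3^(1/3)*a) + (C1*sin(3^(5/6)*a/2) + C2*cos(3^(5/6)*a/2))*exp(3^(1/3)*a/2)


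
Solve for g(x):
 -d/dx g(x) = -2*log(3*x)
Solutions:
 g(x) = C1 + 2*x*log(x) - 2*x + x*log(9)


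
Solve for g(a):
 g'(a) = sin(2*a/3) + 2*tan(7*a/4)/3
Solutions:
 g(a) = C1 - 8*log(cos(7*a/4))/21 - 3*cos(2*a/3)/2


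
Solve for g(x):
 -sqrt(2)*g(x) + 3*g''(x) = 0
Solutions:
 g(x) = C1*exp(-2^(1/4)*sqrt(3)*x/3) + C2*exp(2^(1/4)*sqrt(3)*x/3)


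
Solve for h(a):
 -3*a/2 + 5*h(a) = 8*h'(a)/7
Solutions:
 h(a) = C1*exp(35*a/8) + 3*a/10 + 12/175


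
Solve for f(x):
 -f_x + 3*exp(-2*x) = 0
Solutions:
 f(x) = C1 - 3*exp(-2*x)/2


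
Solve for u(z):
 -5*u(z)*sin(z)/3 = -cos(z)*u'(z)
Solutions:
 u(z) = C1/cos(z)^(5/3)


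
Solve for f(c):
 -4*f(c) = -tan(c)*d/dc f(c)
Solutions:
 f(c) = C1*sin(c)^4


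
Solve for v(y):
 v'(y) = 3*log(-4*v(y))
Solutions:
 -Integral(1/(log(-_y) + 2*log(2)), (_y, v(y)))/3 = C1 - y


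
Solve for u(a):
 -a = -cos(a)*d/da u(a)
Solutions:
 u(a) = C1 + Integral(a/cos(a), a)


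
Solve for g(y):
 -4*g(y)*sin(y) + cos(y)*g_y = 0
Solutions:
 g(y) = C1/cos(y)^4


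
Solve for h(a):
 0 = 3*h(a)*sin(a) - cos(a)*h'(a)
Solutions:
 h(a) = C1/cos(a)^3


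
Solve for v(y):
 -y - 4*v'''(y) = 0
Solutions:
 v(y) = C1 + C2*y + C3*y^2 - y^4/96


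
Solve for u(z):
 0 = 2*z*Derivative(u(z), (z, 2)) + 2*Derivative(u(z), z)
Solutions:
 u(z) = C1 + C2*log(z)


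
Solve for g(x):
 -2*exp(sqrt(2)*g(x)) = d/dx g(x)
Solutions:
 g(x) = sqrt(2)*(2*log(1/(C1 + 2*x)) - log(2))/4


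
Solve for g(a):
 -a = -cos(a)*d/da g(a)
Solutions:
 g(a) = C1 + Integral(a/cos(a), a)


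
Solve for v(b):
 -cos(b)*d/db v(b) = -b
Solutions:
 v(b) = C1 + Integral(b/cos(b), b)


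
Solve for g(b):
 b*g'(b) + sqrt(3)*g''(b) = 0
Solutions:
 g(b) = C1 + C2*erf(sqrt(2)*3^(3/4)*b/6)


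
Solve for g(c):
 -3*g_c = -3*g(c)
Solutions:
 g(c) = C1*exp(c)


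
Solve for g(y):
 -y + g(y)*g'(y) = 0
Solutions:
 g(y) = -sqrt(C1 + y^2)
 g(y) = sqrt(C1 + y^2)


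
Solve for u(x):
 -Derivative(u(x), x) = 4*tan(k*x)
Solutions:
 u(x) = C1 - 4*Piecewise((-log(cos(k*x))/k, Ne(k, 0)), (0, True))


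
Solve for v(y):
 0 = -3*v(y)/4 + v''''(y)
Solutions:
 v(y) = C1*exp(-sqrt(2)*3^(1/4)*y/2) + C2*exp(sqrt(2)*3^(1/4)*y/2) + C3*sin(sqrt(2)*3^(1/4)*y/2) + C4*cos(sqrt(2)*3^(1/4)*y/2)


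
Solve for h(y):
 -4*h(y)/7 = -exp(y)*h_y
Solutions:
 h(y) = C1*exp(-4*exp(-y)/7)


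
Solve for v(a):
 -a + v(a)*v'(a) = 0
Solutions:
 v(a) = -sqrt(C1 + a^2)
 v(a) = sqrt(C1 + a^2)


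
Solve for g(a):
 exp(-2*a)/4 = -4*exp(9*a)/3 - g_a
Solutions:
 g(a) = C1 - 4*exp(9*a)/27 + exp(-2*a)/8


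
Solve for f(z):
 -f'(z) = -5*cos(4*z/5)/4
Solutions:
 f(z) = C1 + 25*sin(4*z/5)/16


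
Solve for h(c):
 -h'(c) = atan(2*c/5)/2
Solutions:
 h(c) = C1 - c*atan(2*c/5)/2 + 5*log(4*c^2 + 25)/8


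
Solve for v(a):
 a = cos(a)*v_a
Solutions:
 v(a) = C1 + Integral(a/cos(a), a)


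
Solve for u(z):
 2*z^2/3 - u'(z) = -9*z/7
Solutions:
 u(z) = C1 + 2*z^3/9 + 9*z^2/14


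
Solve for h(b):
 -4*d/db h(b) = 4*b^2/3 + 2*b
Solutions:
 h(b) = C1 - b^3/9 - b^2/4


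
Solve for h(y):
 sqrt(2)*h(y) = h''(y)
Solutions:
 h(y) = C1*exp(-2^(1/4)*y) + C2*exp(2^(1/4)*y)


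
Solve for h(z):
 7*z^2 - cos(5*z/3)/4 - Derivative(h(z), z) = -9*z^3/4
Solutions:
 h(z) = C1 + 9*z^4/16 + 7*z^3/3 - 3*sin(5*z/3)/20


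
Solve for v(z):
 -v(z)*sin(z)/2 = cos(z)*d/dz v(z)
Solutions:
 v(z) = C1*sqrt(cos(z))


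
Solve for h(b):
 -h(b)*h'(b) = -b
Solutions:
 h(b) = -sqrt(C1 + b^2)
 h(b) = sqrt(C1 + b^2)


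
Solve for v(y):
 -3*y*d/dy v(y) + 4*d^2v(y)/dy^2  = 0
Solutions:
 v(y) = C1 + C2*erfi(sqrt(6)*y/4)


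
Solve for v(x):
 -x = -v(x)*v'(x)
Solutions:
 v(x) = -sqrt(C1 + x^2)
 v(x) = sqrt(C1 + x^2)


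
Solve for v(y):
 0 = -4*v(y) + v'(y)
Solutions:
 v(y) = C1*exp(4*y)


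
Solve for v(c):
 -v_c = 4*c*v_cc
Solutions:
 v(c) = C1 + C2*c^(3/4)


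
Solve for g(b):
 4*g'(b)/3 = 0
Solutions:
 g(b) = C1


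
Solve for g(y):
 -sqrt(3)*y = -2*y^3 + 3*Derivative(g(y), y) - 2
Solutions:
 g(y) = C1 + y^4/6 - sqrt(3)*y^2/6 + 2*y/3


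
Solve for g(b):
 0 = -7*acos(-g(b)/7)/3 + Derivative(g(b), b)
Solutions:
 Integral(1/acos(-_y/7), (_y, g(b))) = C1 + 7*b/3


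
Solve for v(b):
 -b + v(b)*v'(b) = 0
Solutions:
 v(b) = -sqrt(C1 + b^2)
 v(b) = sqrt(C1 + b^2)


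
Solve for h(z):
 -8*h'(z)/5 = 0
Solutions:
 h(z) = C1


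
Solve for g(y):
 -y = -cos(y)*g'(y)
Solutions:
 g(y) = C1 + Integral(y/cos(y), y)


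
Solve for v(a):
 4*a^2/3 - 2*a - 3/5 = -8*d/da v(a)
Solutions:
 v(a) = C1 - a^3/18 + a^2/8 + 3*a/40


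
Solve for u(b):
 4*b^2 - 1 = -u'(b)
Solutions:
 u(b) = C1 - 4*b^3/3 + b


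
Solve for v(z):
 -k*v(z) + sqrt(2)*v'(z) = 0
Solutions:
 v(z) = C1*exp(sqrt(2)*k*z/2)


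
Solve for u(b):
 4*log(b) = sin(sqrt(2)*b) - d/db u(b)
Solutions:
 u(b) = C1 - 4*b*log(b) + 4*b - sqrt(2)*cos(sqrt(2)*b)/2


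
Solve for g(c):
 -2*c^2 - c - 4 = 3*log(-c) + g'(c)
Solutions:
 g(c) = C1 - 2*c^3/3 - c^2/2 - 3*c*log(-c) - c


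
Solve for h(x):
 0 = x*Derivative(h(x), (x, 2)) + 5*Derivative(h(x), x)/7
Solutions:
 h(x) = C1 + C2*x^(2/7)


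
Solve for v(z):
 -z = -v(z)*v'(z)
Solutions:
 v(z) = -sqrt(C1 + z^2)
 v(z) = sqrt(C1 + z^2)


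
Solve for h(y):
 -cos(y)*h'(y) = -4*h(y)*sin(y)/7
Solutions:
 h(y) = C1/cos(y)^(4/7)


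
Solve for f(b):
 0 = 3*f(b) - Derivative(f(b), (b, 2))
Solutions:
 f(b) = C1*exp(-sqrt(3)*b) + C2*exp(sqrt(3)*b)


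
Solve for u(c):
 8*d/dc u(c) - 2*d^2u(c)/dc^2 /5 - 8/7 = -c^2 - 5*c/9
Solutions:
 u(c) = C1 + C2*exp(20*c) - c^3/24 - 59*c^2/1440 + 13987*c/100800


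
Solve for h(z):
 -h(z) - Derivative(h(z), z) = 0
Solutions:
 h(z) = C1*exp(-z)


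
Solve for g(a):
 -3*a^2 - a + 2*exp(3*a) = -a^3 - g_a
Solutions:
 g(a) = C1 - a^4/4 + a^3 + a^2/2 - 2*exp(3*a)/3


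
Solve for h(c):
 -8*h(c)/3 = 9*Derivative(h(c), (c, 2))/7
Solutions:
 h(c) = C1*sin(2*sqrt(42)*c/9) + C2*cos(2*sqrt(42)*c/9)


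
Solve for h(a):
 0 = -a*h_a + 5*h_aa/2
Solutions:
 h(a) = C1 + C2*erfi(sqrt(5)*a/5)


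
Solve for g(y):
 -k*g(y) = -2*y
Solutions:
 g(y) = 2*y/k


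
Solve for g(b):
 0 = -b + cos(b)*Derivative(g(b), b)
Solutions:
 g(b) = C1 + Integral(b/cos(b), b)


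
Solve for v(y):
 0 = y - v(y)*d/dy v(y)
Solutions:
 v(y) = -sqrt(C1 + y^2)
 v(y) = sqrt(C1 + y^2)


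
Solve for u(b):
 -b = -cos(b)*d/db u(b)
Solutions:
 u(b) = C1 + Integral(b/cos(b), b)
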